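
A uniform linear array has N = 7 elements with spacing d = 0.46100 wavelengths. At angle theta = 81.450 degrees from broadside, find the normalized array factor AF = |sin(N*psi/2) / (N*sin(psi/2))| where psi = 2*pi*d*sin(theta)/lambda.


psi = 2*pi*0.46100*sin(81.450 deg) = 2.864358 rad
AF = |sin(7*2.864358/2) / (7*sin(2.864358/2))| = 0.08150

0.08150


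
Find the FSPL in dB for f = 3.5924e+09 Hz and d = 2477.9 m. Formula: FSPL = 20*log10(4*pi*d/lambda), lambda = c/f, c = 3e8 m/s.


lambda = c / f = 3.0000e+08 / 3.5924e+09 = 0.08350963 m
FSPL = 20 * log10(4*pi*2477.9/0.08350963) = 111.4 dB

111.4 dB


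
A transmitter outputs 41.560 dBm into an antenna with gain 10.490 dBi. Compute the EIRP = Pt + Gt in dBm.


EIRP = Pt + Gt = 41.560 + 10.490 = 52.05 dBm

52.05 dBm


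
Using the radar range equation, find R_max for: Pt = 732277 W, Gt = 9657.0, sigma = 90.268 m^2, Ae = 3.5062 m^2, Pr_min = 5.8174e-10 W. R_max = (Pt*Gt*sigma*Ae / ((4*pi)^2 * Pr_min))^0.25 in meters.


R^4 = 732277*9657.0*90.268*3.5062 / ((4*pi)^2 * 5.8174e-10) = 2.436349e+19
R_max = 2.436349e+19^0.25 = 70256 m

70256 m


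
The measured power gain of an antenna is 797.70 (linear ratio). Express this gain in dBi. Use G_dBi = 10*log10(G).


G_dBi = 10 * log10(797.70) = 29.02 dBi

29.02 dBi


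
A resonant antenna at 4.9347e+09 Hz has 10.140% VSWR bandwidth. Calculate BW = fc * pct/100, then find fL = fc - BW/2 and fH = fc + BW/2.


BW = 4.9347e+09 * 10.140/100 = 5.003786e+08 Hz
fL = 4.9347e+09 - 5.003786e+08/2 = 4.685e+09 Hz
fH = 4.9347e+09 + 5.003786e+08/2 = 5.185e+09 Hz

BW=5.004e+08 Hz, fL=4.685e+09 Hz, fH=5.185e+09 Hz


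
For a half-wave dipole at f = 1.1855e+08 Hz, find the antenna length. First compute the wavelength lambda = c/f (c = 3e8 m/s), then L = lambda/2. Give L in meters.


lambda = c / f = 3.0000e+08 / 1.1855e+08 = 2.530578 m
L = lambda / 2 = 2.530578 / 2 = 1.265 m

1.265 m


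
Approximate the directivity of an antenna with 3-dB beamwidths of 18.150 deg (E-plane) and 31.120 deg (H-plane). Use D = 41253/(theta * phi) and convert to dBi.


D_linear = 41253 / (18.150 * 31.120) = 73.03639
D_dBi = 10 * log10(73.03639) = 18.64 dBi

18.64 dBi


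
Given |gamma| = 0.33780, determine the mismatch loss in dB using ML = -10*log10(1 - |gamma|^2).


ML = -10 * log10(1 - 0.33780^2) = -10 * log10(0.88589116) = 0.5262 dB

0.5262 dB


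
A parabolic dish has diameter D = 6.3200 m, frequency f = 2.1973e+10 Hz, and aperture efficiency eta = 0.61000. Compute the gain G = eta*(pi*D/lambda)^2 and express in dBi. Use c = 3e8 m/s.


lambda = c / f = 3.0000e+08 / 2.1973e+10 = 0.01365312 m
G_linear = 0.61000 * (pi * 6.3200 / 0.01365312)^2 = 1.290030e+06
G_dBi = 10 * log10(1.290030e+06) = 61.11 dBi

61.11 dBi


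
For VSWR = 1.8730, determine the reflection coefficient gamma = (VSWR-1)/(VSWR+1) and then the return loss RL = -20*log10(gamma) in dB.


gamma = (1.8730 - 1) / (1.8730 + 1) = 0.3038636
RL = -20 * log10(0.3038636) = 10.35 dB

10.35 dB


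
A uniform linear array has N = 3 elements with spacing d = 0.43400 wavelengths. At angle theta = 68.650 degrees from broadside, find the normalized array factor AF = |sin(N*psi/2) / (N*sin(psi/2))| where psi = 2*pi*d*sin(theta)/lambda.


psi = 2*pi*0.43400*sin(68.650 deg) = 2.539766 rad
AF = |sin(3*2.539766/2) / (3*sin(2.539766/2))| = 0.2162

0.2162


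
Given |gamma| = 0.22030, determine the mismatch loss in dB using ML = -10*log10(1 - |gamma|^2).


ML = -10 * log10(1 - 0.22030^2) = -10 * log10(0.95146791) = 0.2161 dB

0.2161 dB


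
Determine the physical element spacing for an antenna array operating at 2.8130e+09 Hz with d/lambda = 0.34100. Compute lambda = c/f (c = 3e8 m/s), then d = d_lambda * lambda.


lambda = c / f = 3.0000e+08 / 2.8130e+09 = 0.1066477 m
d = 0.34100 * 0.1066477 = 0.03637 m

0.03637 m


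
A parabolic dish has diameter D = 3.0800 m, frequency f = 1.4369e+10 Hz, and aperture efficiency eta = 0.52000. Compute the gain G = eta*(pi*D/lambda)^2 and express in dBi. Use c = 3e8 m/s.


lambda = c / f = 3.0000e+08 / 1.4369e+10 = 0.02087828 m
G_linear = 0.52000 * (pi * 3.0800 / 0.02087828)^2 = 111690.2
G_dBi = 10 * log10(111690.2) = 50.48 dBi

50.48 dBi


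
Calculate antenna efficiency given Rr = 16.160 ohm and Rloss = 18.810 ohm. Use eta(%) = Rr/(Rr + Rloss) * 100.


eta = 16.160 / (16.160 + 18.810) * 100 = 46.21%

46.21%


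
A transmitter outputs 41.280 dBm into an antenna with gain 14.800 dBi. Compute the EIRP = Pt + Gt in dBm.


EIRP = Pt + Gt = 41.280 + 14.800 = 56.08 dBm

56.08 dBm


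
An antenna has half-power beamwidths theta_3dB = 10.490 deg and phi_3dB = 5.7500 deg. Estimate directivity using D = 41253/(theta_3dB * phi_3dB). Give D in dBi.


D_linear = 41253 / (10.490 * 5.7500) = 683.9309
D_dBi = 10 * log10(683.9309) = 28.35 dBi

28.35 dBi


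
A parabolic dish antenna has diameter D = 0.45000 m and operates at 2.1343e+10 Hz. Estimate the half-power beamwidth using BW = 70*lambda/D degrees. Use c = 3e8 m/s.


lambda = c / f = 3.0000e+08 / 2.1343e+10 = 0.01405613 m
BW = 70 * 0.01405613 / 0.45000 = 2.187 deg

2.187 deg


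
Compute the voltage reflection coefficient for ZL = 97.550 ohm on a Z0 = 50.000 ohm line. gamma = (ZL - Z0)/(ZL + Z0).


gamma = (97.550 - 50.000) / (97.550 + 50.000) = 0.3223

0.3223


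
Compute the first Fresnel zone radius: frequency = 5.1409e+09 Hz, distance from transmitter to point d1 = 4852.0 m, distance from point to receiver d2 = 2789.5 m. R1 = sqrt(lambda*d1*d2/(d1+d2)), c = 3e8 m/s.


lambda = c / f = 3.0000e+08 / 5.1409e+09 = 0.05835554 m
R1 = sqrt(0.05835554 * 4852.0 * 2789.5 / (4852.0 + 2789.5)) = 10.17 m

10.17 m


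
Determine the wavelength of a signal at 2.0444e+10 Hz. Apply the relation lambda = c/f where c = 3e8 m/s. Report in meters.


lambda = c / f = 3.0000e+08 / 2.0444e+10 = 0.01467 m

0.01467 m


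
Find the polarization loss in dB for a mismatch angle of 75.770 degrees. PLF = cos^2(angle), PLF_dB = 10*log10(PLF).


PLF_linear = cos^2(75.770 deg) = 0.06042499
PLF_dB = 10 * log10(0.06042499) = -12.19 dB

-12.19 dB


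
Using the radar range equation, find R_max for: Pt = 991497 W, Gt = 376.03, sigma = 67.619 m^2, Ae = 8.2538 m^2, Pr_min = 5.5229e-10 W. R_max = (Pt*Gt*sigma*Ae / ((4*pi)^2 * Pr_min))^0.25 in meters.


R^4 = 991497*376.03*67.619*8.2538 / ((4*pi)^2 * 5.5229e-10) = 2.385886e+18
R_max = 2.385886e+18^0.25 = 39302 m

39302 m


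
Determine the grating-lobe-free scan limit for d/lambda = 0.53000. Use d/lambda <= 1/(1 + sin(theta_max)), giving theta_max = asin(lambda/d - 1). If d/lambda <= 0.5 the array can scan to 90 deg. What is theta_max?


lambda/d - 1 = 1/0.53000 - 1 = 0.8867925
theta_max = asin(0.8867925) = 62.47 deg

62.47 deg


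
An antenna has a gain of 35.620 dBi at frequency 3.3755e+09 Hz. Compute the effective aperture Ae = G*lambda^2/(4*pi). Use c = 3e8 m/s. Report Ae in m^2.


lambda = c / f = 3.0000e+08 / 3.3755e+09 = 0.08887572 m
G_linear = 10^(35.620/10) = 3647.539
Ae = G_linear * lambda^2 / (4*pi) = 3647.539 * 0.08887572^2 / (4*pi) = 2.293 m^2

2.293 m^2


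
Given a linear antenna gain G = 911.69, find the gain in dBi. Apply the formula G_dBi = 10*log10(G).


G_dBi = 10 * log10(911.69) = 29.60 dBi

29.60 dBi


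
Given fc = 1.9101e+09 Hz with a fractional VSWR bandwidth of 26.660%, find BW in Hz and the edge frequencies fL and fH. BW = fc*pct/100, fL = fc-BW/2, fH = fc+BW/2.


BW = 1.9101e+09 * 26.660/100 = 5.092327e+08 Hz
fL = 1.9101e+09 - 5.092327e+08/2 = 1.655e+09 Hz
fH = 1.9101e+09 + 5.092327e+08/2 = 2.165e+09 Hz

BW=5.092e+08 Hz, fL=1.655e+09 Hz, fH=2.165e+09 Hz


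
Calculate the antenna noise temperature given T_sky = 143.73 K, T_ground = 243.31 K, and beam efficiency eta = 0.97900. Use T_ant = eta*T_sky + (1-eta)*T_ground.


T_ant = 0.97900 * 143.73 + (1 - 0.97900) * 243.31 = 145.8 K

145.8 K


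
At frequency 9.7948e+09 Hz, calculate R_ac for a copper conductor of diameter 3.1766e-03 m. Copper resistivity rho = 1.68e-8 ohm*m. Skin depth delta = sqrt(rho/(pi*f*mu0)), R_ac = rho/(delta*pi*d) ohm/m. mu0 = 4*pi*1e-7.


delta = sqrt(1.68e-8 / (pi * 9.7948e+09 * 4*pi*1e-7)) = 6.591390e-07 m
R_ac = 1.68e-8 / (6.591390e-07 * pi * 3.1766e-03) = 2.554 ohm/m

2.554 ohm/m


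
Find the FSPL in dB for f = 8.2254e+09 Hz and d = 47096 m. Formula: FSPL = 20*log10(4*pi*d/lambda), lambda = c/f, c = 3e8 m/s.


lambda = c / f = 3.0000e+08 / 8.2254e+09 = 0.03647239 m
FSPL = 20 * log10(4*pi*47096/0.03647239) = 144.2 dB

144.2 dB


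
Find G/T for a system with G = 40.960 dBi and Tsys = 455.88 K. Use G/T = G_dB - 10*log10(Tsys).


G/T = 40.960 - 10*log10(455.88) = 40.960 - 26.58851 = 14.37 dB/K

14.37 dB/K


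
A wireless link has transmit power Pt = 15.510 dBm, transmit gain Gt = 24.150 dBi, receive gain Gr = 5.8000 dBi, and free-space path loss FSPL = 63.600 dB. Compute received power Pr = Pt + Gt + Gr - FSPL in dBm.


Pr = 15.510 + 24.150 + 5.8000 - 63.600 = -18.14 dBm

-18.14 dBm


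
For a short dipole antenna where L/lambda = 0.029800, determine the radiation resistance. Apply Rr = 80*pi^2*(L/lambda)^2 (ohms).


Rr = 80 * pi^2 * (0.029800)^2 = 80 * 9.869604 * 8.880400e-04 = 0.7012 ohm

0.7012 ohm


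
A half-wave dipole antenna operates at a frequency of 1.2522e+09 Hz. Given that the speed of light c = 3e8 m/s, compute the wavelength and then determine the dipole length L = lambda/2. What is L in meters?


lambda = c / f = 3.0000e+08 / 1.2522e+09 = 0.2395783 m
L = lambda / 2 = 0.2395783 / 2 = 0.1198 m

0.1198 m


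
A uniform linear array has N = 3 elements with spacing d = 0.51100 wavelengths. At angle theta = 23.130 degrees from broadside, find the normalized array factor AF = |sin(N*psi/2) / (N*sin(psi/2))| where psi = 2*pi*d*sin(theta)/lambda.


psi = 2*pi*0.51100*sin(23.130 deg) = 1.261226 rad
AF = |sin(3*1.261226/2) / (3*sin(1.261226/2))| = 0.5364

0.5364


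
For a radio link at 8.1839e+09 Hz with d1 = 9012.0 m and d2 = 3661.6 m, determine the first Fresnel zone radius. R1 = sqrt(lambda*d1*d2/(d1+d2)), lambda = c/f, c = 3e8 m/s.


lambda = c / f = 3.0000e+08 / 8.1839e+09 = 0.03665734 m
R1 = sqrt(0.03665734 * 9012.0 * 3661.6 / (9012.0 + 3661.6)) = 9.770 m

9.770 m


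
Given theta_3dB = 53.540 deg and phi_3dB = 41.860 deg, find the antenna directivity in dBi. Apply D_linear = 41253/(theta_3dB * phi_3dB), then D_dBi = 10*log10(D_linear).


D_linear = 41253 / (53.540 * 41.860) = 18.40679
D_dBi = 10 * log10(18.40679) = 12.65 dBi

12.65 dBi


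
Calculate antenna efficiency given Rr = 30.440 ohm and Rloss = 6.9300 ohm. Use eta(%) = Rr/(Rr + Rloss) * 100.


eta = 30.440 / (30.440 + 6.9300) * 100 = 81.46%

81.46%


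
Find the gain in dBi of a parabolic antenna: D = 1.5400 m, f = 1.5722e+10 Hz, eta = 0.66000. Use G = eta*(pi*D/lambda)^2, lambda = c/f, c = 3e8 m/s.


lambda = c / f = 3.0000e+08 / 1.5722e+10 = 0.01908154 m
G_linear = 0.66000 * (pi * 1.5400 / 0.01908154)^2 = 42428.56
G_dBi = 10 * log10(42428.56) = 46.28 dBi

46.28 dBi


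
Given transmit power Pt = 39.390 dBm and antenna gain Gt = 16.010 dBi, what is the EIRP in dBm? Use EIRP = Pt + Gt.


EIRP = Pt + Gt = 39.390 + 16.010 = 55.40 dBm

55.40 dBm


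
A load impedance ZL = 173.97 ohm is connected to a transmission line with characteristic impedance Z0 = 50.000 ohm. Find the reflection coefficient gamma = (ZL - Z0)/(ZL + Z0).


gamma = (173.97 - 50.000) / (173.97 + 50.000) = 0.5535

0.5535


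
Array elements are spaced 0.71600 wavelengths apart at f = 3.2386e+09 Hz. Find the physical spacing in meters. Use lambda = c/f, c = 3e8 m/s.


lambda = c / f = 3.0000e+08 / 3.2386e+09 = 0.09263262 m
d = 0.71600 * 0.09263262 = 0.06632 m

0.06632 m


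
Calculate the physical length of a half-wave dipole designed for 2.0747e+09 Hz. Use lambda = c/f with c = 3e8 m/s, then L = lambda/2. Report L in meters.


lambda = c / f = 3.0000e+08 / 2.0747e+09 = 0.1445992 m
L = lambda / 2 = 0.1445992 / 2 = 0.07230 m

0.07230 m


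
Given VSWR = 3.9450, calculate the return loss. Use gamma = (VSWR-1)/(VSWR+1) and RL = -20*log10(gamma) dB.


gamma = (3.9450 - 1) / (3.9450 + 1) = 0.5955511
RL = -20 * log10(0.5955511) = 4.502 dB

4.502 dB


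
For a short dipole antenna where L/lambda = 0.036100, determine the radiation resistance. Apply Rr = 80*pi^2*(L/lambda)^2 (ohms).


Rr = 80 * pi^2 * (0.036100)^2 = 80 * 9.869604 * 1.303210e-03 = 1.029 ohm

1.029 ohm


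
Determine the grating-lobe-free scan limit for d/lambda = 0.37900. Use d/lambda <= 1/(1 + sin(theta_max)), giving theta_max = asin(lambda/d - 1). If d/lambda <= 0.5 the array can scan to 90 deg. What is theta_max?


lambda/d - 1 = 1/0.37900 - 1 = 1.638522 >= 1
d/lambda <= 0.5, so the array can scan to endfire without grating lobes: theta_max = 90 deg

90 deg


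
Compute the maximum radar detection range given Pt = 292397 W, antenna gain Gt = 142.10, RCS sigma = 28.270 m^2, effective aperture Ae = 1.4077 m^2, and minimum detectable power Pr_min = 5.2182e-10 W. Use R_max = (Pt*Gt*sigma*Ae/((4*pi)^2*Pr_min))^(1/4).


R^4 = 292397*142.10*28.270*1.4077 / ((4*pi)^2 * 5.2182e-10) = 2.006608e+16
R_max = 2.006608e+16^0.25 = 11902 m

11902 m


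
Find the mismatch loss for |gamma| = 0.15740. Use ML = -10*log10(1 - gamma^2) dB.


ML = -10 * log10(1 - 0.15740^2) = -10 * log10(0.97522524) = 0.1090 dB

0.1090 dB


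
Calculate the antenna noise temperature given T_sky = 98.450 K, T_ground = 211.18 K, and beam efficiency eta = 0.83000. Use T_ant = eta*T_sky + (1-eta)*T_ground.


T_ant = 0.83000 * 98.450 + (1 - 0.83000) * 211.18 = 117.6 K

117.6 K


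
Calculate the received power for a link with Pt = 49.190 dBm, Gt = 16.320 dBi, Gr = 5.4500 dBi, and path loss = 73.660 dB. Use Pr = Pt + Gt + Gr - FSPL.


Pr = 49.190 + 16.320 + 5.4500 - 73.660 = -2.70 dBm

-2.70 dBm


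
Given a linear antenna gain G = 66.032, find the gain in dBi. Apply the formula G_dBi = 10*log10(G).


G_dBi = 10 * log10(66.032) = 18.20 dBi

18.20 dBi


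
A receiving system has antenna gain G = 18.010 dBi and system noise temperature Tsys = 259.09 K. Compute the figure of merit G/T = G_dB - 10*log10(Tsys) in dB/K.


G/T = 18.010 - 10*log10(259.09) = 18.010 - 24.13451 = -6.125 dB/K

-6.125 dB/K


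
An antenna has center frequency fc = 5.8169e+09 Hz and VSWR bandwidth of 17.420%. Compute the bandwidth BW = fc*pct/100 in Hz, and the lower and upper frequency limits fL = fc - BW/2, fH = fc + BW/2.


BW = 5.8169e+09 * 17.420/100 = 1.013304e+09 Hz
fL = 5.8169e+09 - 1.013304e+09/2 = 5.310e+09 Hz
fH = 5.8169e+09 + 1.013304e+09/2 = 6.324e+09 Hz

BW=1.013e+09 Hz, fL=5.310e+09 Hz, fH=6.324e+09 Hz


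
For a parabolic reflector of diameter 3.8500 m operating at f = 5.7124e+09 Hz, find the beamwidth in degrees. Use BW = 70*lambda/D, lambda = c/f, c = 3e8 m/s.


lambda = c / f = 3.0000e+08 / 5.7124e+09 = 0.05251733 m
BW = 70 * 0.05251733 / 3.8500 = 0.9549 deg

0.9549 deg


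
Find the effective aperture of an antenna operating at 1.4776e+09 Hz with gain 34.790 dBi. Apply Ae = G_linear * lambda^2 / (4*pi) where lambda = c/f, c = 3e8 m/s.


lambda = c / f = 3.0000e+08 / 1.4776e+09 = 0.2030319 m
G_linear = 10^(34.790/10) = 3013.006
Ae = G_linear * lambda^2 / (4*pi) = 3013.006 * 0.2030319^2 / (4*pi) = 9.884 m^2

9.884 m^2


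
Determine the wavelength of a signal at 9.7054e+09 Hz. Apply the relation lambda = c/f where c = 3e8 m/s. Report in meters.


lambda = c / f = 3.0000e+08 / 9.7054e+09 = 0.03091 m

0.03091 m


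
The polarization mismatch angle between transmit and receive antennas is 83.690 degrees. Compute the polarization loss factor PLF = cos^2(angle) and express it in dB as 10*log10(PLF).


PLF_linear = cos^2(83.690 deg) = 0.01207972
PLF_dB = 10 * log10(0.01207972) = -19.18 dB

-19.18 dB


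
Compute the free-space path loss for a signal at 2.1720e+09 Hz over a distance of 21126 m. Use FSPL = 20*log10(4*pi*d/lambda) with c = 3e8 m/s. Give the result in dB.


lambda = c / f = 3.0000e+08 / 2.1720e+09 = 0.1381215 m
FSPL = 20 * log10(4*pi*21126/0.1381215) = 125.7 dB

125.7 dB


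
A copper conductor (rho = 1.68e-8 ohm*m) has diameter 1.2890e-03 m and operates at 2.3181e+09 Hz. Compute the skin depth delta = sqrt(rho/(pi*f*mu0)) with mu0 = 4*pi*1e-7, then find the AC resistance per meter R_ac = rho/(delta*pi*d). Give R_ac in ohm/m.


delta = sqrt(1.68e-8 / (pi * 2.3181e+09 * 4*pi*1e-7)) = 1.354905e-06 m
R_ac = 1.68e-8 / (1.354905e-06 * pi * 1.2890e-03) = 3.062 ohm/m

3.062 ohm/m


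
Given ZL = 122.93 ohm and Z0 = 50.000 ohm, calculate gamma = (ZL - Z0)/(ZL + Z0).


gamma = (122.93 - 50.000) / (122.93 + 50.000) = 0.4217

0.4217


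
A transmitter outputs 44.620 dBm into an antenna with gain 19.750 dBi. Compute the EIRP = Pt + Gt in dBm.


EIRP = Pt + Gt = 44.620 + 19.750 = 64.37 dBm

64.37 dBm


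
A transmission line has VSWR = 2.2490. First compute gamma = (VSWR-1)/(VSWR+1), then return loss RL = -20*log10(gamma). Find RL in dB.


gamma = (2.2490 - 1) / (2.2490 + 1) = 0.3844260
RL = -20 * log10(0.3844260) = 8.304 dB

8.304 dB


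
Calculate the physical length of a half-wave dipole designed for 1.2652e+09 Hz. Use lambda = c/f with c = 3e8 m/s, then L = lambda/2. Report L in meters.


lambda = c / f = 3.0000e+08 / 1.2652e+09 = 0.2371167 m
L = lambda / 2 = 0.2371167 / 2 = 0.1186 m

0.1186 m


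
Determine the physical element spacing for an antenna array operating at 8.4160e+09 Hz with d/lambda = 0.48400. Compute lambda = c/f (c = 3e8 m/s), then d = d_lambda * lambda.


lambda = c / f = 3.0000e+08 / 8.4160e+09 = 0.03564639 m
d = 0.48400 * 0.03564639 = 0.01725 m

0.01725 m


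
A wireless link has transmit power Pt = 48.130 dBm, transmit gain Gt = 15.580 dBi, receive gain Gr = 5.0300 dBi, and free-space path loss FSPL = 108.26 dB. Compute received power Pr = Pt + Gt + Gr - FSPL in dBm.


Pr = 48.130 + 15.580 + 5.0300 - 108.26 = -39.52 dBm

-39.52 dBm


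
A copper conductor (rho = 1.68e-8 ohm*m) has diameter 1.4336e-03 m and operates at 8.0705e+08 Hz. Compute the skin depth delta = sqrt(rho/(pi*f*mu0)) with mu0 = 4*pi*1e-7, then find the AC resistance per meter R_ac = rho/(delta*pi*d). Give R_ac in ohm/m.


delta = sqrt(1.68e-8 / (pi * 8.0705e+08 * 4*pi*1e-7)) = 2.296278e-06 m
R_ac = 1.68e-8 / (2.296278e-06 * pi * 1.4336e-03) = 1.624 ohm/m

1.624 ohm/m


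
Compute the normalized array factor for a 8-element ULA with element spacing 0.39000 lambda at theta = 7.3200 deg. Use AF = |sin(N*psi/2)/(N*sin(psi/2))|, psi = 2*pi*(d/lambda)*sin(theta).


psi = 2*pi*0.39000*sin(7.3200 deg) = 0.3122129 rad
AF = |sin(8*0.3122129/2) / (8*sin(0.3122129/2))| = 0.7627

0.7627


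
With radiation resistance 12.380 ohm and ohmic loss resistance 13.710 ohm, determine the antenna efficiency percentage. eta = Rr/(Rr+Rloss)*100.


eta = 12.380 / (12.380 + 13.710) * 100 = 47.45%

47.45%


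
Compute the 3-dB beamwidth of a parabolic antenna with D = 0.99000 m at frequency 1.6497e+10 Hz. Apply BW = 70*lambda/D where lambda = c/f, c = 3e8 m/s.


lambda = c / f = 3.0000e+08 / 1.6497e+10 = 0.01818512 m
BW = 70 * 0.01818512 / 0.99000 = 1.286 deg

1.286 deg


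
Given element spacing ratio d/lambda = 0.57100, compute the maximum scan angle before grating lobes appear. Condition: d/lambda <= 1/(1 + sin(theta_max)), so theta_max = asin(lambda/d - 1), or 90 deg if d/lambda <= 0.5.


lambda/d - 1 = 1/0.57100 - 1 = 0.7513135
theta_max = asin(0.7513135) = 48.70 deg

48.70 deg


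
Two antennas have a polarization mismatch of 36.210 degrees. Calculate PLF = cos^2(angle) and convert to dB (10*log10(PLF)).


PLF_linear = cos^2(36.210 deg) = 0.6510186
PLF_dB = 10 * log10(0.6510186) = -1.864 dB

-1.864 dB


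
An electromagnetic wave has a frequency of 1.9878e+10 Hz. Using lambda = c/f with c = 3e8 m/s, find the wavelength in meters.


lambda = c / f = 3.0000e+08 / 1.9878e+10 = 0.01509 m

0.01509 m


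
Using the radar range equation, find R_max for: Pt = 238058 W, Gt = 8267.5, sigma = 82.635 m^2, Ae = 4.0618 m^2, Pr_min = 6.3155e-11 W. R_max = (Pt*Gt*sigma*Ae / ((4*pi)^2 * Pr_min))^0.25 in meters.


R^4 = 238058*8267.5*82.635*4.0618 / ((4*pi)^2 * 6.3155e-11) = 6.623874e+19
R_max = 6.623874e+19^0.25 = 90215 m

90215 m


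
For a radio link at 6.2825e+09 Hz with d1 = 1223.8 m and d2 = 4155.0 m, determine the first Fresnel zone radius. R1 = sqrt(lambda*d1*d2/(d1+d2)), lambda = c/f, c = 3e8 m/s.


lambda = c / f = 3.0000e+08 / 6.2825e+09 = 0.04775169 m
R1 = sqrt(0.04775169 * 1223.8 * 4155.0 / (1223.8 + 4155.0)) = 6.719 m

6.719 m


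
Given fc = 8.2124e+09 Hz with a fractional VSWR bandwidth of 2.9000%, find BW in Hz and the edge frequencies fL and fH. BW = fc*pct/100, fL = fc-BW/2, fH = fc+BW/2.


BW = 8.2124e+09 * 2.9000/100 = 2.381596e+08 Hz
fL = 8.2124e+09 - 2.381596e+08/2 = 8.093e+09 Hz
fH = 8.2124e+09 + 2.381596e+08/2 = 8.331e+09 Hz

BW=2.382e+08 Hz, fL=8.093e+09 Hz, fH=8.331e+09 Hz


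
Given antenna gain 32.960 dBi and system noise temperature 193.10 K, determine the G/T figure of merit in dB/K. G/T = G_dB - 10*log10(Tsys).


G/T = 32.960 - 10*log10(193.10) = 32.960 - 22.85782 = 10.10 dB/K

10.10 dB/K


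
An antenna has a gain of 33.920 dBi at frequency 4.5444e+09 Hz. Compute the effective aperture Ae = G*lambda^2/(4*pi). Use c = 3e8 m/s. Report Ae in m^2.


lambda = c / f = 3.0000e+08 / 4.5444e+09 = 0.06601532 m
G_linear = 10^(33.920/10) = 2466.039
Ae = G_linear * lambda^2 / (4*pi) = 2466.039 * 0.06601532^2 / (4*pi) = 0.8552 m^2

0.8552 m^2


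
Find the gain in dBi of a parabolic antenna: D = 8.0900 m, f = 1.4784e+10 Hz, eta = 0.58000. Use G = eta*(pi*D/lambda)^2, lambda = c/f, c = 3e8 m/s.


lambda = c / f = 3.0000e+08 / 1.4784e+10 = 0.02029221 m
G_linear = 0.58000 * (pi * 8.0900 / 0.02029221)^2 = 909842.2
G_dBi = 10 * log10(909842.2) = 59.59 dBi

59.59 dBi


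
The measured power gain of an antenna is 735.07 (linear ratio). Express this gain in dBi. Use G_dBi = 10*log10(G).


G_dBi = 10 * log10(735.07) = 28.66 dBi

28.66 dBi


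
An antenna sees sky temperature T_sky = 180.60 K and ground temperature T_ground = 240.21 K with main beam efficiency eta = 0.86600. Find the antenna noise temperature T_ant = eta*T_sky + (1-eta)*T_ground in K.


T_ant = 0.86600 * 180.60 + (1 - 0.86600) * 240.21 = 188.6 K

188.6 K


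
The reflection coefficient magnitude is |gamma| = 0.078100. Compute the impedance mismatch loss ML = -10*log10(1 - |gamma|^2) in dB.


ML = -10 * log10(1 - 0.078100^2) = -10 * log10(0.99390039) = 0.02657 dB

0.02657 dB


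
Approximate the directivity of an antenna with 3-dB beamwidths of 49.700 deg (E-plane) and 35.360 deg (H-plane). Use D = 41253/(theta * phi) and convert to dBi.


D_linear = 41253 / (49.700 * 35.360) = 23.47399
D_dBi = 10 * log10(23.47399) = 13.71 dBi

13.71 dBi


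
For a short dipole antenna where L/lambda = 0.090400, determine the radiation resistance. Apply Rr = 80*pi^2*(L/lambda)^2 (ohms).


Rr = 80 * pi^2 * (0.090400)^2 = 80 * 9.869604 * 8.172160e-03 = 6.452 ohm

6.452 ohm


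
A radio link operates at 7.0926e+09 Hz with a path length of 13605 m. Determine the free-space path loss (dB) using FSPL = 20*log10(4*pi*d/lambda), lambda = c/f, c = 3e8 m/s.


lambda = c / f = 3.0000e+08 / 7.0926e+09 = 0.04229761 m
FSPL = 20 * log10(4*pi*13605/0.04229761) = 132.1 dB

132.1 dB


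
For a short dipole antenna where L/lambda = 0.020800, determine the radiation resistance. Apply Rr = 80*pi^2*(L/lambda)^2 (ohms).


Rr = 80 * pi^2 * (0.020800)^2 = 80 * 9.869604 * 4.326400e-04 = 0.3416 ohm

0.3416 ohm


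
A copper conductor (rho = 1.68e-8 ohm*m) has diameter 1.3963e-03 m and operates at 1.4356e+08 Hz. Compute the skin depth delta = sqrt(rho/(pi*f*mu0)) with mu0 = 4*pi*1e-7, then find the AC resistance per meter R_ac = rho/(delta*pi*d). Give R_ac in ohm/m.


delta = sqrt(1.68e-8 / (pi * 1.4356e+08 * 4*pi*1e-7)) = 5.444501e-06 m
R_ac = 1.68e-8 / (5.444501e-06 * pi * 1.3963e-03) = 0.7034 ohm/m

0.7034 ohm/m


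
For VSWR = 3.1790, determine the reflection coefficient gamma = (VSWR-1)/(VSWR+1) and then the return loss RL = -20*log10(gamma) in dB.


gamma = (3.1790 - 1) / (3.1790 + 1) = 0.5214166
RL = -20 * log10(0.5214166) = 5.656 dB

5.656 dB


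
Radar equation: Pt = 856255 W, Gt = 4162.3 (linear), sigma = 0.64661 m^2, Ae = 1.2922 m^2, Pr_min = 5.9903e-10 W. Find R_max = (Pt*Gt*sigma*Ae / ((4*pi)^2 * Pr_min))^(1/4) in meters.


R^4 = 856255*4162.3*0.64661*1.2922 / ((4*pi)^2 * 5.9903e-10) = 3.148041e+16
R_max = 3.148041e+16^0.25 = 13320 m

13320 m


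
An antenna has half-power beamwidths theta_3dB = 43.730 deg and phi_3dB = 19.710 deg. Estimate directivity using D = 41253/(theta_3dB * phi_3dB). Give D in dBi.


D_linear = 41253 / (43.730 * 19.710) = 47.86184
D_dBi = 10 * log10(47.86184) = 16.80 dBi

16.80 dBi


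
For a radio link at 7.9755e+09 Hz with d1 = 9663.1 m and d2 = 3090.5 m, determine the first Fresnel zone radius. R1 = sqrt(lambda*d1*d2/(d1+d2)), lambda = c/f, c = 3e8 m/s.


lambda = c / f = 3.0000e+08 / 7.9755e+09 = 0.03761520 m
R1 = sqrt(0.03761520 * 9663.1 * 3090.5 / (9663.1 + 3090.5)) = 9.385 m

9.385 m


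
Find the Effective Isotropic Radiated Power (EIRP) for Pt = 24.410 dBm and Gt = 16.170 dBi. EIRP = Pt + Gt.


EIRP = Pt + Gt = 24.410 + 16.170 = 40.58 dBm

40.58 dBm


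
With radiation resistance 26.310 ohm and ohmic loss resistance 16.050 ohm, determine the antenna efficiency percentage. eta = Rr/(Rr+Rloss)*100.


eta = 26.310 / (26.310 + 16.050) * 100 = 62.11%

62.11%


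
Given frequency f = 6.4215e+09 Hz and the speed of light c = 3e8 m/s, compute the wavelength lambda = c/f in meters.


lambda = c / f = 3.0000e+08 / 6.4215e+09 = 0.04672 m

0.04672 m


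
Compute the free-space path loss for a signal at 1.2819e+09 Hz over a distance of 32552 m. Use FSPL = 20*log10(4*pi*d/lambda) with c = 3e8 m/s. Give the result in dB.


lambda = c / f = 3.0000e+08 / 1.2819e+09 = 0.2340276 m
FSPL = 20 * log10(4*pi*32552/0.2340276) = 124.9 dB

124.9 dB


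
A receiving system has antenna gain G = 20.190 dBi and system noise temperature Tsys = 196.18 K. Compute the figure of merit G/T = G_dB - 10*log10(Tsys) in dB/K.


G/T = 20.190 - 10*log10(196.18) = 20.190 - 22.92655 = -2.737 dB/K

-2.737 dB/K


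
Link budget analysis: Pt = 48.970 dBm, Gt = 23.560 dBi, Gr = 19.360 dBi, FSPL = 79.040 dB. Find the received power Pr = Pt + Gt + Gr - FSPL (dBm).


Pr = 48.970 + 23.560 + 19.360 - 79.040 = 12.85 dBm

12.85 dBm


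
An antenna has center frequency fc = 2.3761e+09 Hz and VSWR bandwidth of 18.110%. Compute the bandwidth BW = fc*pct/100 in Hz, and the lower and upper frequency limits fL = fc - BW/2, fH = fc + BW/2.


BW = 2.3761e+09 * 18.110/100 = 4.303117e+08 Hz
fL = 2.3761e+09 - 4.303117e+08/2 = 2.161e+09 Hz
fH = 2.3761e+09 + 4.303117e+08/2 = 2.591e+09 Hz

BW=4.303e+08 Hz, fL=2.161e+09 Hz, fH=2.591e+09 Hz


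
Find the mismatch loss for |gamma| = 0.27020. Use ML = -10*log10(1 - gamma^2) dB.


ML = -10 * log10(1 - 0.27020^2) = -10 * log10(0.92699196) = 0.3292 dB

0.3292 dB


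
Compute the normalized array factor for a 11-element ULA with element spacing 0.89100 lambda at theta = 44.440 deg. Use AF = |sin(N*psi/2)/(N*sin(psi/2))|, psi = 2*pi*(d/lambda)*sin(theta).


psi = 2*pi*0.89100*sin(44.440 deg) = 3.919729 rad
AF = |sin(11*3.919729/2) / (11*sin(3.919729/2))| = 0.04119

0.04119


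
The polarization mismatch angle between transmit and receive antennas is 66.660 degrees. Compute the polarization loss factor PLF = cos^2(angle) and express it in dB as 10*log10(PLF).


PLF_linear = cos^2(66.660 deg) = 0.1569638
PLF_dB = 10 * log10(0.1569638) = -8.042 dB

-8.042 dB


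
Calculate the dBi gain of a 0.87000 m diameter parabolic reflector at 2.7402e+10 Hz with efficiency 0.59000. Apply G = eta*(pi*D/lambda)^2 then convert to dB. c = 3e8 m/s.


lambda = c / f = 3.0000e+08 / 2.7402e+10 = 0.01094811 m
G_linear = 0.59000 * (pi * 0.87000 / 0.01094811)^2 = 36771.55
G_dBi = 10 * log10(36771.55) = 45.66 dBi

45.66 dBi


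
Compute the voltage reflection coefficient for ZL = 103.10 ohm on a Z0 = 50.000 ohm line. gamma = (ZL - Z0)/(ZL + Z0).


gamma = (103.10 - 50.000) / (103.10 + 50.000) = 0.3468

0.3468


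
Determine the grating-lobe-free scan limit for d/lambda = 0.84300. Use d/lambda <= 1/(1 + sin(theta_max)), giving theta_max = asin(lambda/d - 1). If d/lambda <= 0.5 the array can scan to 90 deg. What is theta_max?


lambda/d - 1 = 1/0.84300 - 1 = 0.1862396
theta_max = asin(0.1862396) = 10.73 deg

10.73 deg


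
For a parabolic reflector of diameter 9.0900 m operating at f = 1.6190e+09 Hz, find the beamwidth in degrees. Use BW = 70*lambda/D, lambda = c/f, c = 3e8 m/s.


lambda = c / f = 3.0000e+08 / 1.6190e+09 = 0.1852996 m
BW = 70 * 0.1852996 / 9.0900 = 1.427 deg

1.427 deg


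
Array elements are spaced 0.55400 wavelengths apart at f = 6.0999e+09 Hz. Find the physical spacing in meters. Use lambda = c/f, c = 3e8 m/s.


lambda = c / f = 3.0000e+08 / 6.0999e+09 = 0.04918113 m
d = 0.55400 * 0.04918113 = 0.02725 m

0.02725 m


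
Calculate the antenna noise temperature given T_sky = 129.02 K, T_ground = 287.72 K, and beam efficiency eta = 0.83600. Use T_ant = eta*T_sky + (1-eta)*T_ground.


T_ant = 0.83600 * 129.02 + (1 - 0.83600) * 287.72 = 155.0 K

155.0 K


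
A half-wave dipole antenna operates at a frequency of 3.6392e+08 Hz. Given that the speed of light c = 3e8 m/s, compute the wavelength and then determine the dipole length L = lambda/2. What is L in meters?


lambda = c / f = 3.0000e+08 / 3.6392e+08 = 0.8243570 m
L = lambda / 2 = 0.8243570 / 2 = 0.4122 m

0.4122 m


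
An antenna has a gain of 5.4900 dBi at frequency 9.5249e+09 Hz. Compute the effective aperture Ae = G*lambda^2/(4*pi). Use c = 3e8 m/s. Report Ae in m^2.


lambda = c / f = 3.0000e+08 / 9.5249e+09 = 0.03149639 m
G_linear = 10^(5.4900/10) = 3.539973
Ae = G_linear * lambda^2 / (4*pi) = 3.539973 * 0.03149639^2 / (4*pi) = 2.795e-04 m^2

2.795e-04 m^2


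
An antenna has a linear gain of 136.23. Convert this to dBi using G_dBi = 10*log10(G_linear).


G_dBi = 10 * log10(136.23) = 21.34 dBi

21.34 dBi


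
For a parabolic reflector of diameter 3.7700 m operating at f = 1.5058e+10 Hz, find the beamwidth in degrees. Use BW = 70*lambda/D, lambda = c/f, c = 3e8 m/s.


lambda = c / f = 3.0000e+08 / 1.5058e+10 = 0.01992296 m
BW = 70 * 0.01992296 / 3.7700 = 0.3699 deg

0.3699 deg


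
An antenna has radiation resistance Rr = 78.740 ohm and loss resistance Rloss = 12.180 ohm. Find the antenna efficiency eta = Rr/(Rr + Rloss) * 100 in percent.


eta = 78.740 / (78.740 + 12.180) * 100 = 86.60%

86.60%


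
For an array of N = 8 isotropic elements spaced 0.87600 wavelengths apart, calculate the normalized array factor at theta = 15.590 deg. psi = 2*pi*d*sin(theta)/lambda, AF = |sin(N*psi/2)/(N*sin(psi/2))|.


psi = 2*pi*0.87600*sin(15.590 deg) = 1.479228 rad
AF = |sin(8*1.479228/2) / (8*sin(1.479228/2))| = 0.06642

0.06642


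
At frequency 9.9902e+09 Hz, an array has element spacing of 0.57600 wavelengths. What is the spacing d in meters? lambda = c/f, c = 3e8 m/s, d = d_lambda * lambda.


lambda = c / f = 3.0000e+08 / 9.9902e+09 = 0.03002943 m
d = 0.57600 * 0.03002943 = 0.01730 m

0.01730 m


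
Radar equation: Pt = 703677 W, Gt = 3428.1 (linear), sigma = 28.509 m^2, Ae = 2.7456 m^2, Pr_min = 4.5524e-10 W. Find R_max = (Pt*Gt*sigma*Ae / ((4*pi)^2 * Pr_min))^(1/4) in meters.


R^4 = 703677*3428.1*28.509*2.7456 / ((4*pi)^2 * 4.5524e-10) = 2.626552e+18
R_max = 2.626552e+18^0.25 = 40257 m

40257 m


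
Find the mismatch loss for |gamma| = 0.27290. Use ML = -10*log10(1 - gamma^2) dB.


ML = -10 * log10(1 - 0.27290^2) = -10 * log10(0.92552559) = 0.3361 dB

0.3361 dB


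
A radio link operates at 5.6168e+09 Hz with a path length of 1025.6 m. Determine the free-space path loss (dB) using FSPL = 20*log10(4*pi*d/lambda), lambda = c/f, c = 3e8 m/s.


lambda = c / f = 3.0000e+08 / 5.6168e+09 = 0.05341119 m
FSPL = 20 * log10(4*pi*1025.6/0.05341119) = 107.7 dB

107.7 dB


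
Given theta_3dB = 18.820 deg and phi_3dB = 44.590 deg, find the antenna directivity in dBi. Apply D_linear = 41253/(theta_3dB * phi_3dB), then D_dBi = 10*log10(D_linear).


D_linear = 41253 / (18.820 * 44.590) = 49.15848
D_dBi = 10 * log10(49.15848) = 16.92 dBi

16.92 dBi


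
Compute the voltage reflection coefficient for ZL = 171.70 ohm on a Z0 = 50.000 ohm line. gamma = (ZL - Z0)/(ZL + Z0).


gamma = (171.70 - 50.000) / (171.70 + 50.000) = 0.5489

0.5489


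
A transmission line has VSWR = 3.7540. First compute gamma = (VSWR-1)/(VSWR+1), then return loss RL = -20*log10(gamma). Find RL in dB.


gamma = (3.7540 - 1) / (3.7540 + 1) = 0.5793016
RL = -20 * log10(0.5793016) = 4.742 dB

4.742 dB


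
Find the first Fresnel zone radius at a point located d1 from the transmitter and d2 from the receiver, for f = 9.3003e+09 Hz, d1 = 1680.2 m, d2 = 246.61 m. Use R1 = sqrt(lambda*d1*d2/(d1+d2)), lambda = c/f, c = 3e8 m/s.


lambda = c / f = 3.0000e+08 / 9.3003e+09 = 0.03225702 m
R1 = sqrt(0.03225702 * 1680.2 * 246.61 / (1680.2 + 246.61)) = 2.634 m

2.634 m


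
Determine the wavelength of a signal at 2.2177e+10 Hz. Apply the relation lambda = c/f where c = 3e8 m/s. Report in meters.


lambda = c / f = 3.0000e+08 / 2.2177e+10 = 0.01353 m

0.01353 m


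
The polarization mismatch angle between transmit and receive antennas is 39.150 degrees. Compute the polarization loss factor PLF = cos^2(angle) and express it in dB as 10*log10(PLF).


PLF_linear = cos^2(39.150 deg) = 0.6013936
PLF_dB = 10 * log10(0.6013936) = -2.208 dB

-2.208 dB


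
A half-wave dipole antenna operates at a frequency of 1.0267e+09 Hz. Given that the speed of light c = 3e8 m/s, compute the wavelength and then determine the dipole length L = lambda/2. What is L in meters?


lambda = c / f = 3.0000e+08 / 1.0267e+09 = 0.2921983 m
L = lambda / 2 = 0.2921983 / 2 = 0.1461 m

0.1461 m


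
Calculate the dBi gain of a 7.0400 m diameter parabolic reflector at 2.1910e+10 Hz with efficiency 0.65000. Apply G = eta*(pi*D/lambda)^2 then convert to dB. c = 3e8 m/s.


lambda = c / f = 3.0000e+08 / 2.1910e+10 = 0.01369238 m
G_linear = 0.65000 * (pi * 7.0400 / 0.01369238)^2 = 1.695901e+06
G_dBi = 10 * log10(1.695901e+06) = 62.29 dBi

62.29 dBi


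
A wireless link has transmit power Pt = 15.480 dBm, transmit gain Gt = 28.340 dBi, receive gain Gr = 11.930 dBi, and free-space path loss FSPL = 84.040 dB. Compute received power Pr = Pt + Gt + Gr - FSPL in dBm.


Pr = 15.480 + 28.340 + 11.930 - 84.040 = -28.29 dBm

-28.29 dBm


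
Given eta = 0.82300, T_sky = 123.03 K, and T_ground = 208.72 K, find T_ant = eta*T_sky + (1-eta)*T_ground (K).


T_ant = 0.82300 * 123.03 + (1 - 0.82300) * 208.72 = 138.2 K

138.2 K


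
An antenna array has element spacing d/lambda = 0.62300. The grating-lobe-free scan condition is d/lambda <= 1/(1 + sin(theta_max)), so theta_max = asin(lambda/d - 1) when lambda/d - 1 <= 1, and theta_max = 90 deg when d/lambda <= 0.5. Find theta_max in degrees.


lambda/d - 1 = 1/0.62300 - 1 = 0.6051364
theta_max = asin(0.6051364) = 37.24 deg

37.24 deg


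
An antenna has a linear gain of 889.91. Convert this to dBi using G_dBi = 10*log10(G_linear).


G_dBi = 10 * log10(889.91) = 29.49 dBi

29.49 dBi


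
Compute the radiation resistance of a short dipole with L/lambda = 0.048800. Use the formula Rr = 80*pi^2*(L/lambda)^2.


Rr = 80 * pi^2 * (0.048800)^2 = 80 * 9.869604 * 2.381440e-03 = 1.880 ohm

1.880 ohm


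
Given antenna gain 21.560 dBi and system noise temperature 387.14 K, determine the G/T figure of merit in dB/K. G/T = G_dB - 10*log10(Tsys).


G/T = 21.560 - 10*log10(387.14) = 21.560 - 25.87868 = -4.319 dB/K

-4.319 dB/K


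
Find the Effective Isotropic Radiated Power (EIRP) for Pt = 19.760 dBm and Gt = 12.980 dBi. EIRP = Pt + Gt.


EIRP = Pt + Gt = 19.760 + 12.980 = 32.74 dBm

32.74 dBm


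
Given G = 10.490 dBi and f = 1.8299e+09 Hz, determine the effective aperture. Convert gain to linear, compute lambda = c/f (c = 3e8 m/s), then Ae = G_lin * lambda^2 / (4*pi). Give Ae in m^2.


lambda = c / f = 3.0000e+08 / 1.8299e+09 = 0.1639434 m
G_linear = 10^(10.490/10) = 11.19438
Ae = G_linear * lambda^2 / (4*pi) = 11.19438 * 0.1639434^2 / (4*pi) = 0.02394 m^2

0.02394 m^2


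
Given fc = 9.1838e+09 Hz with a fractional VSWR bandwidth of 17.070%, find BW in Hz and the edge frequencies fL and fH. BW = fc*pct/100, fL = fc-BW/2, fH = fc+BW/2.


BW = 9.1838e+09 * 17.070/100 = 1.567675e+09 Hz
fL = 9.1838e+09 - 1.567675e+09/2 = 8.400e+09 Hz
fH = 9.1838e+09 + 1.567675e+09/2 = 9.968e+09 Hz

BW=1.568e+09 Hz, fL=8.400e+09 Hz, fH=9.968e+09 Hz


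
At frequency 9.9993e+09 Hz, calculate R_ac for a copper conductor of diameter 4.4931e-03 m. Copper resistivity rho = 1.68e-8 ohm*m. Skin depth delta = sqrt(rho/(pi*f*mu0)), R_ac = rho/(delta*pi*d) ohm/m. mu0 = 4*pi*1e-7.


delta = sqrt(1.68e-8 / (pi * 9.9993e+09 * 4*pi*1e-7)) = 6.523640e-07 m
R_ac = 1.68e-8 / (6.523640e-07 * pi * 4.4931e-03) = 1.824 ohm/m

1.824 ohm/m


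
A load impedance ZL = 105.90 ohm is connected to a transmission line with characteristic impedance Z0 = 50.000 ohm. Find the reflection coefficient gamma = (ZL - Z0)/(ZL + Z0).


gamma = (105.90 - 50.000) / (105.90 + 50.000) = 0.3586

0.3586


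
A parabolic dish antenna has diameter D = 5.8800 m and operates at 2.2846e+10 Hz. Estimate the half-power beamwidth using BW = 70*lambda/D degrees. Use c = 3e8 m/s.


lambda = c / f = 3.0000e+08 / 2.2846e+10 = 0.01313140 m
BW = 70 * 0.01313140 / 5.8800 = 0.1563 deg

0.1563 deg


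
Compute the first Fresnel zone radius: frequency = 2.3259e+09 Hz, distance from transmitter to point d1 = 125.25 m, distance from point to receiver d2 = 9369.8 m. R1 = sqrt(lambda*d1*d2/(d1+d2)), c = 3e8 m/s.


lambda = c / f = 3.0000e+08 / 2.3259e+09 = 0.1289823 m
R1 = sqrt(0.1289823 * 125.25 * 9369.8 / (125.25 + 9369.8)) = 3.993 m

3.993 m


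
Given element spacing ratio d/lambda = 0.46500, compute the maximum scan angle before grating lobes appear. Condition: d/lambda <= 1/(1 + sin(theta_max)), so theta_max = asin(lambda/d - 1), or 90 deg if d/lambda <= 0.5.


lambda/d - 1 = 1/0.46500 - 1 = 1.150538 >= 1
d/lambda <= 0.5, so the array can scan to endfire without grating lobes: theta_max = 90 deg

90 deg


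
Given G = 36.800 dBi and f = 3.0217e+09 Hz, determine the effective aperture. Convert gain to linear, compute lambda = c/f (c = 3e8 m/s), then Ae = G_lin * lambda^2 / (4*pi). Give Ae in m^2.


lambda = c / f = 3.0000e+08 / 3.0217e+09 = 0.09928186 m
G_linear = 10^(36.800/10) = 4786.301
Ae = G_linear * lambda^2 / (4*pi) = 4786.301 * 0.09928186^2 / (4*pi) = 3.754 m^2

3.754 m^2


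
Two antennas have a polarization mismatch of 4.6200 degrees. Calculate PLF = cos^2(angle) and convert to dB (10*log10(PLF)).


PLF_linear = cos^2(4.6200 deg) = 0.9935122
PLF_dB = 10 * log10(0.9935122) = -0.02827 dB

-0.02827 dB


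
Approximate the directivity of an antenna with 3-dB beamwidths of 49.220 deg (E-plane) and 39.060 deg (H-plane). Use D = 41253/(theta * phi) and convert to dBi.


D_linear = 41253 / (49.220 * 39.060) = 21.45763
D_dBi = 10 * log10(21.45763) = 13.32 dBi

13.32 dBi


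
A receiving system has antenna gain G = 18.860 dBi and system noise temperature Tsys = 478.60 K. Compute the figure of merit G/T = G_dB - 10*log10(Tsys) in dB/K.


G/T = 18.860 - 10*log10(478.60) = 18.860 - 26.79973 = -7.940 dB/K

-7.940 dB/K


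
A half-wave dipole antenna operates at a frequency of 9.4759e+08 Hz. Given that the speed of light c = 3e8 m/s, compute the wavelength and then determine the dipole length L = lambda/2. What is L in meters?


lambda = c / f = 3.0000e+08 / 9.4759e+08 = 0.3165926 m
L = lambda / 2 = 0.3165926 / 2 = 0.1583 m

0.1583 m
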